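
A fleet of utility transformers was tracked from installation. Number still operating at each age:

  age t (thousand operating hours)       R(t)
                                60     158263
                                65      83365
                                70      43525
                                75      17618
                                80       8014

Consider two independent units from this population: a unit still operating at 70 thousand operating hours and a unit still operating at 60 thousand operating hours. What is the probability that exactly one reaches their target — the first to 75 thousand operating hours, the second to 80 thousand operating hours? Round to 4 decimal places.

0.4144

p₁ = R(75)/R(70) = 17618/43525 = 0.404779; p₂ = R(80)/R(60) = 8014/158263 = 0.050637.
P(exactly one) = p₁(1−p₂) + (1−p₁)p₂ = 0.384282 + 0.030140 = 0.414422.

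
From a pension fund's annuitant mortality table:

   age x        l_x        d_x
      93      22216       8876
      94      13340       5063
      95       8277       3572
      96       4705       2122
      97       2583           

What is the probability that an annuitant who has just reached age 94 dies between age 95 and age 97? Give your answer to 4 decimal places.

We want 1|2q94 = (l_95 − l_97)/l_94.
This is the probability of reaching 95 but not 97, conditional on being alive at 94: (l_95 − l_97) / l_94.
= (8277 − 2583) / 13340 = 5694 / 13340 = 0.426837.

0.4268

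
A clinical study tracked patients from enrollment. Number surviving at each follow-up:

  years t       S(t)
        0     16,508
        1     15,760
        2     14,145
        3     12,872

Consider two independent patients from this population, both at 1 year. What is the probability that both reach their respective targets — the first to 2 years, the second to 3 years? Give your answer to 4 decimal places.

0.7331

p₁ = S(2)/S(1) = 14,145/15,760 = 0.897525; p₂ = S(3)/S(1) = 12,872/15,760 = 0.816751.
P(both) = p₁ × p₂ = 0.897525 × 0.816751 = 0.733054.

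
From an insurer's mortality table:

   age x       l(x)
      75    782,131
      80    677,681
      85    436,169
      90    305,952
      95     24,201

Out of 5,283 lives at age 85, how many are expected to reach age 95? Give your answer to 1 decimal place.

293.1

The relevant probability is 24,201/436,169 = 0.055485.
Expected number = 5,283 × 0.055485 = 293.1.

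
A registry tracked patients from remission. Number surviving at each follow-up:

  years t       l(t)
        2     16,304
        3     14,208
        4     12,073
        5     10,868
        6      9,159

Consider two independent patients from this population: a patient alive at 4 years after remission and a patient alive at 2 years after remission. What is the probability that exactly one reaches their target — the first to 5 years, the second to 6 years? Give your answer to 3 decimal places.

0.451

p₁ = l(5)/l(4) = 10,868/12,073 = 0.900191; p₂ = l(6)/l(2) = 9,159/16,304 = 0.561764.
P(exactly one) = p₁(1−p₂) + (1−p₁)p₂ = 0.394496 + 0.056069 = 0.450565.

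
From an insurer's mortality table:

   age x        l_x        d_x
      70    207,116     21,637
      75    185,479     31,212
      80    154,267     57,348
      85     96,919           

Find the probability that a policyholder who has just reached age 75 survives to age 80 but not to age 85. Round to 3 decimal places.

0.309

This is the probability of reaching 80 but not 85, conditional on being alive at 75: (l_80 − l_85) / l_75.
= (154,267 − 96,919) / 185,479 = 57,348 / 185,479 = 0.309189.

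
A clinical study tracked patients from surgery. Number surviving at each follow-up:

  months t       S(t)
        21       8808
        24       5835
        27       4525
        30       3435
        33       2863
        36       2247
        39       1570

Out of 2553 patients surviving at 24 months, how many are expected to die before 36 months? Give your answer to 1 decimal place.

1569.9

The relevant probability is 1 − 2247/5835 = 0.614910.
Expected number = 2553 × 0.614910 = 1569.9.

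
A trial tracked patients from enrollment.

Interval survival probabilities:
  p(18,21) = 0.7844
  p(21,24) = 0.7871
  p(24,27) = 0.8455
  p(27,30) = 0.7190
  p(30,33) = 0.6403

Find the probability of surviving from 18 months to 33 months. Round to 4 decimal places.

Chaining the interval survival probabilities: 0.7844 × 0.7871 × 0.8455 × 0.7190 × 0.6403.
= 0.240322.

0.2403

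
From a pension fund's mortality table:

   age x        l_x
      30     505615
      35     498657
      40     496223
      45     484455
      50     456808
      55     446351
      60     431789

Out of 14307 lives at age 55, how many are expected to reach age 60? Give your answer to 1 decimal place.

13840.2

The relevant probability is 431789/446351 = 0.967375.
Expected number = 14307 × 0.967375 = 13840.2.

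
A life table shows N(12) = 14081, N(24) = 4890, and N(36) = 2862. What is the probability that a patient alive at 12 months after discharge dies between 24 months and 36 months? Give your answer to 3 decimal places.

0.144

This is the probability of reaching 24 but not 36, conditional on being alive at 12: (N(24) − N(36)) / N(12).
= (4890 − 2862) / 14081 = 2028 / 14081 = 0.144024.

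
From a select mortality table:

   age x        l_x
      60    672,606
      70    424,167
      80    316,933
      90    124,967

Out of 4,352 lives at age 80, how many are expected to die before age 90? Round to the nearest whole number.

2636

The relevant probability is 1 − 124,967/316,933 = 0.605699.
Expected number = 4,352 × 0.605699 = 2636.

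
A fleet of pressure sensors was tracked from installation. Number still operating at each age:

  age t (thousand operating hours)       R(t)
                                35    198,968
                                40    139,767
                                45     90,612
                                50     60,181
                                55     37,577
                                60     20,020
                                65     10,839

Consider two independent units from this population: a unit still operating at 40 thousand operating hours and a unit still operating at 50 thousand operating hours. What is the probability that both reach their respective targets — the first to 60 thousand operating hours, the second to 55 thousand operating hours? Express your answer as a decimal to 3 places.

p₁ = R(60)/R(40) = 20,020/139,767 = 0.143238; p₂ = R(55)/R(50) = 37,577/60,181 = 0.624400.
P(both) = p₁ × p₂ = 0.143238 × 0.624400 = 0.089438.

0.089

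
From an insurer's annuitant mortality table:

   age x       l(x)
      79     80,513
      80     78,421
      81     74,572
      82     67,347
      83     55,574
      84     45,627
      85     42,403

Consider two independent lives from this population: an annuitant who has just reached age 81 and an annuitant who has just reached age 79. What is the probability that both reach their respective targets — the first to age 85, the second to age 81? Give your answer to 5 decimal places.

p₁ = l(85)/l(81) = 42,403/74,572 = 0.568618; p₂ = l(81)/l(79) = 74,572/80,513 = 0.926211.
P(both) = p₁ × p₂ = 0.568618 × 0.926211 = 0.526660.

0.52666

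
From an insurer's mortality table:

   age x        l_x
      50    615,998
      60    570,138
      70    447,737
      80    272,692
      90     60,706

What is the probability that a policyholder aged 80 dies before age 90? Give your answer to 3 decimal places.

0.777

P(die before 90 | alive at 80) = 1 − l_90/l_80 = 1 − 60,706/272,692 = (211,986)/272,692 = 0.777383.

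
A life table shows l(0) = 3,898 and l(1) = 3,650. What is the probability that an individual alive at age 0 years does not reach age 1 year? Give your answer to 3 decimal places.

P(die before 1 | alive at 0) = 1 − l(1)/l(0) = 1 − 3,650/3,898 = (248)/3,898 = 0.063622.

0.064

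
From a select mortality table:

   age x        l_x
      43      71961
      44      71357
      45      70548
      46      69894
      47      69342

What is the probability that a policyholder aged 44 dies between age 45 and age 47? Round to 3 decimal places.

0.017

We want 1|2q44 = (l_45 − l_47)/l_44.
This is the probability of reaching 45 but not 47, conditional on being alive at 44: (l_45 − l_47) / l_44.
= (70548 − 69342) / 71357 = 1206 / 71357 = 0.016901.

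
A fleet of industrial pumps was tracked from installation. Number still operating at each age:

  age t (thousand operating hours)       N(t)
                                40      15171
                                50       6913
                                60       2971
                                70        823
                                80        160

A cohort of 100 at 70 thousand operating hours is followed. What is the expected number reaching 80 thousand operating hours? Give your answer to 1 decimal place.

The relevant probability is 160/823 = 0.194411.
Expected number = 100 × 0.194411 = 19.4.

19.4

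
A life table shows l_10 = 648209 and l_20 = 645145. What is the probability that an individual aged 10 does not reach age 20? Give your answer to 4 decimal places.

0.0047

P(die before 20 | alive at 10) = 1 − l_20/l_10 = 1 − 645145/648209 = (3064)/648209 = 0.004727.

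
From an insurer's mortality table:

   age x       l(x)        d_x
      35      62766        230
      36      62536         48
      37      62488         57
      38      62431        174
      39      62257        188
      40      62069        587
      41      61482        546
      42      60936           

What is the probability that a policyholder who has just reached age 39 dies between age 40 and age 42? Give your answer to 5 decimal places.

This is the probability of reaching 40 but not 42, conditional on being alive at 39: (l(40) − l(42)) / l(39).
= (62069 − 60936) / 62257 = 1133 / 62257 = 0.018199.

0.01820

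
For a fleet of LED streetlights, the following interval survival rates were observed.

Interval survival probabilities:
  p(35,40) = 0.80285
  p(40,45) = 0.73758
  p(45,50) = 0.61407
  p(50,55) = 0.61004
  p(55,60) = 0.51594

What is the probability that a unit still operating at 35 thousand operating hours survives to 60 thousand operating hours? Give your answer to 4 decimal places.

Chaining the interval survival probabilities: 0.80285 × 0.73758 × 0.61407 × 0.61004 × 0.51594.
= 0.114451.

0.1145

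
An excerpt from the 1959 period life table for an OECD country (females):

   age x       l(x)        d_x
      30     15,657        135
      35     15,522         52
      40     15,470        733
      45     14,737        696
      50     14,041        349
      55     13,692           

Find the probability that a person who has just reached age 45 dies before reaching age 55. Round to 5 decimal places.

P(die before 55 | alive at 45) = 1 − l(55)/l(45) = 1 − 13,692/14,737 = (1,045)/14,737 = 0.070910.

0.07091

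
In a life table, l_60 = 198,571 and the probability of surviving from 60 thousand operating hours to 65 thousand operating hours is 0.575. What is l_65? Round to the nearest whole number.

l_65 = l_60 × p = 198,571 × 0.575 = 114178.

114178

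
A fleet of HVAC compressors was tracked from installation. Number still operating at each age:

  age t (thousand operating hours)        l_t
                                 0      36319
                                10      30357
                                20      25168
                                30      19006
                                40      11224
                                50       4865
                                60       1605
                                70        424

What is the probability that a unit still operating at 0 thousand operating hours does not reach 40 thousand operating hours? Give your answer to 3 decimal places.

P(fail before 40 | operational at 0) = 1 − l_40/l_0 = 1 − 11224/36319 = (25095)/36319 = 0.690961.

0.691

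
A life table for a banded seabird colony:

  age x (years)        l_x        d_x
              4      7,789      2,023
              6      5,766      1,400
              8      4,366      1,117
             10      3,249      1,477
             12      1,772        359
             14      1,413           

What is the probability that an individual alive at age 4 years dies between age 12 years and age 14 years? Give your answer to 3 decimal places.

0.046

This is the probability of reaching 12 but not 14, conditional on being alive at 4: (l_12 − l_14) / l_4.
= (1,772 − 1,413) / 7,789 = 359 / 7,789 = 0.046091.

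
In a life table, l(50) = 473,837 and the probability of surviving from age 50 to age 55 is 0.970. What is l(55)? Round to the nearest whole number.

l(55) = l(50) × p = 473,837 × 0.970 = 459622.

459622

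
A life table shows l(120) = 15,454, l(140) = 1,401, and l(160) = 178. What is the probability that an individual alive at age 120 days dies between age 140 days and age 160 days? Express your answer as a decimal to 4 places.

This is the probability of reaching 140 but not 160, conditional on being alive at 120: (l(140) − l(160)) / l(120).
= (1,401 − 178) / 15,454 = 1,223 / 15,454 = 0.079138.

0.0791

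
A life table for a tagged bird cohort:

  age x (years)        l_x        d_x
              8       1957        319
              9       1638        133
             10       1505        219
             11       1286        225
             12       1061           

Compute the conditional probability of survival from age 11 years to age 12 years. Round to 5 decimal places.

The conditional survival probability is l_12/l_11 = 1061/1286 = 0.825039.

0.82504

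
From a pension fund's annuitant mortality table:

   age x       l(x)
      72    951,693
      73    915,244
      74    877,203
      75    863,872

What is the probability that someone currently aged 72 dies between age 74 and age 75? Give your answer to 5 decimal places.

0.01401

This is the probability of reaching 74 but not 75, conditional on being alive at 72: (l(74) − l(75)) / l(72).
= (877,203 − 863,872) / 951,693 = 13,331 / 951,693 = 0.014008.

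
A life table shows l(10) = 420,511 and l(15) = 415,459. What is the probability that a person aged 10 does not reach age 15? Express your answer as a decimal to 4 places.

0.0120

P(die before 15 | alive at 10) = 1 − l(15)/l(10) = 1 − 415,459/420,511 = (5,052)/420,511 = 0.012014.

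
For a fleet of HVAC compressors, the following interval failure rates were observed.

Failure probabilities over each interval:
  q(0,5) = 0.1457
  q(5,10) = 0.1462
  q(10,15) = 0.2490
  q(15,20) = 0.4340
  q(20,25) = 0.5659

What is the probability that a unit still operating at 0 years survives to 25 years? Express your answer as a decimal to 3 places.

Chaining the interval survival probabilities: (1 − 0.1457) × (1 − 0.1462) × (1 − 0.2490) × (1 − 0.4340) × (1 − 0.5659).
= 0.8543 × 0.8538 × 0.7510 × 0.5660 × 0.4341 = 0.134590.

0.135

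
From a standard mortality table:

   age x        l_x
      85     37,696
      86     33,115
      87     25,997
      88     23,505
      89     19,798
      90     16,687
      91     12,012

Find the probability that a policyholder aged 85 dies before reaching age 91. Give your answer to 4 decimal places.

0.6813

P(die before 91 | alive at 85) = 1 − l_91/l_85 = 1 − 12,012/37,696 = (25,684)/37,696 = 0.681346.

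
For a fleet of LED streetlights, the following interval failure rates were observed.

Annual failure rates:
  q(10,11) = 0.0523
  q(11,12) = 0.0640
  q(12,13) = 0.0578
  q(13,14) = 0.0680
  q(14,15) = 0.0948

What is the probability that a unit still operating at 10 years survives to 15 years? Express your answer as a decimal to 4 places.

Chaining the interval survival probabilities: (1 − 0.0523) × (1 − 0.0640) × (1 − 0.0578) × (1 − 0.0680) × (1 − 0.0948).
= 0.9477 × 0.9360 × 0.9422 × 0.9320 × 0.9052 = 0.705099.

0.7051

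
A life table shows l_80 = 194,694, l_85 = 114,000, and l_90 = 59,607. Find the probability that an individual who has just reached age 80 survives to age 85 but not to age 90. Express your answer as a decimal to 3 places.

0.279

We want 5|5q80 = (l_85 − l_90)/l_80.
This is the probability of reaching 85 but not 90, conditional on being alive at 80: (l_85 − l_90) / l_80.
= (114,000 − 59,607) / 194,694 = 54,393 / 194,694 = 0.279377.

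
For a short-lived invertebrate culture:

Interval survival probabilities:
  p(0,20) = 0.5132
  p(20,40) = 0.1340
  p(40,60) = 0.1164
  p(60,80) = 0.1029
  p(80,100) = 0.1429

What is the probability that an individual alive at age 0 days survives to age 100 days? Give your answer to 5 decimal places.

The overall survival probability is 0.5132 × 0.1340 × 0.1164 × 0.1029 × 0.1429.
= 0.000118.

0.00012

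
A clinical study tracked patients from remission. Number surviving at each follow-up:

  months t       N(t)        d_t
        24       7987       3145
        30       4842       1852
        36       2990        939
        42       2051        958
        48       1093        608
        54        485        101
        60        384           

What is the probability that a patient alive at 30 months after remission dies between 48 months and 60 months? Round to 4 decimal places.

This is the probability of reaching 48 but not 60, conditional on being alive at 30: (N(48) − N(60)) / N(30).
= (1093 − 384) / 4842 = 709 / 4842 = 0.146427.

0.1464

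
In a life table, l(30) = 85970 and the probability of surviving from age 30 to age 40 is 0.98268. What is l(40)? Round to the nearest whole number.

84481

l(40) = l(30) × p = 85970 × 0.98268 = 84481.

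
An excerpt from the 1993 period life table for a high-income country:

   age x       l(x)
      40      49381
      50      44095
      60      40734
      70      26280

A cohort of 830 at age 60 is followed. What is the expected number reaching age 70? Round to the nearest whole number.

535

The relevant probability is 26280/40734 = 0.645161.
Expected number = 830 × 0.645161 = 535.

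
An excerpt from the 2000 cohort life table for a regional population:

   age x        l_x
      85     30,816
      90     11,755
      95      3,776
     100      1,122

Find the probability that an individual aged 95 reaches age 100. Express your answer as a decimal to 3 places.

We want 5p95 = l_100/l_95.
The conditional survival probability is l_100/l_95 = 1,122/3,776 = 0.297140.

0.297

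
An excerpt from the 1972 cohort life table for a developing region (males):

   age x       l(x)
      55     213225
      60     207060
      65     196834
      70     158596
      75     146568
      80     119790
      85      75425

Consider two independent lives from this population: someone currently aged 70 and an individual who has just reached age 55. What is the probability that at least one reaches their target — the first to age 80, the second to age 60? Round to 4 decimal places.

p₁ = l(80)/l(70) = 119790/158596 = 0.755315; p₂ = l(60)/l(55) = 207060/213225 = 0.971087.
P(at least one) = 1 − (1−p₁)(1−p₂) = 1 − 0.244685 × 0.028913 = 0.992925.

0.9929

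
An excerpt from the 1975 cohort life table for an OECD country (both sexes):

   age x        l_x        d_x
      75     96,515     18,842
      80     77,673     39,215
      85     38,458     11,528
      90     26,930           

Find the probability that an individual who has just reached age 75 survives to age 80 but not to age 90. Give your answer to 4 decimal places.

We want 5|10q75 = (l_80 − l_90)/l_75.
This is the probability of reaching 80 but not 90, conditional on being alive at 75: (l_80 − l_90) / l_75.
= (77,673 − 26,930) / 96,515 = 50,743 / 96,515 = 0.525752.

0.5258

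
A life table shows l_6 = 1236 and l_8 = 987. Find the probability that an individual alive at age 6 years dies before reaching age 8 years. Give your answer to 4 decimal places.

P(die before 8 | alive at 6) = 1 − l_8/l_6 = 1 − 987/1236 = (249)/1236 = 0.201456.

0.2015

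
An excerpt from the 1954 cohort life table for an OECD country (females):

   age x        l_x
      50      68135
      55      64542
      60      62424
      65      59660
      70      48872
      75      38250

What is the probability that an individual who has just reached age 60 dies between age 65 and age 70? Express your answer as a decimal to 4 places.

This is the probability of reaching 65 but not 70, conditional on being alive at 60: (l_65 − l_70) / l_60.
= (59660 − 48872) / 62424 = 10788 / 62424 = 0.172818.

0.1728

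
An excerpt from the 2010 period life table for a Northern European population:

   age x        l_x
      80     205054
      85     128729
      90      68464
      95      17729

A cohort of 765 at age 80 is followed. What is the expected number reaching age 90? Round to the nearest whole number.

The relevant probability is 68464/205054 = 0.333883.
Expected number = 765 × 0.333883 = 255.

255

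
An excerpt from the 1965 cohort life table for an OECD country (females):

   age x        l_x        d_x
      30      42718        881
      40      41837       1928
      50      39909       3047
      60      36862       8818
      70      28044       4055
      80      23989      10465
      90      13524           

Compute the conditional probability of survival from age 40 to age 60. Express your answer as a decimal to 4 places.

The conditional survival probability is l_60/l_40 = 36862/41837 = 0.881086.

0.8811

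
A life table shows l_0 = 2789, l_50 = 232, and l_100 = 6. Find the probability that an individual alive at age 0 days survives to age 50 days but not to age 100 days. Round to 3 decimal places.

0.081

This is the probability of reaching 50 but not 100, conditional on being alive at 0: (l_50 − l_100) / l_0.
= (232 − 6) / 2789 = 226 / 2789 = 0.081033.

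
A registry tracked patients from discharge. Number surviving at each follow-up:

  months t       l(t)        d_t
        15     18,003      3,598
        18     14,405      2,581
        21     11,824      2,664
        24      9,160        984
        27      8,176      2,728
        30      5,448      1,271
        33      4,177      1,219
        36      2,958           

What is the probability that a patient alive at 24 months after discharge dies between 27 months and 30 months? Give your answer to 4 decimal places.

This is the probability of reaching 27 but not 30, conditional on being alive at 24: (l(27) − l(30)) / l(24).
= (8,176 − 5,448) / 9,160 = 2,728 / 9,160 = 0.297817.

0.2978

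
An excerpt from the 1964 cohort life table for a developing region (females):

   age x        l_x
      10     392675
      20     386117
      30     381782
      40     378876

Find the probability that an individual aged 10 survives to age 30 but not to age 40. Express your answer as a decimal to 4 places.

0.0074

We want 20|10q10 = (l_30 − l_40)/l_10.
This is the probability of reaching 30 but not 40, conditional on being alive at 10: (l_30 − l_40) / l_10.
= (381782 − 378876) / 392675 = 2906 / 392675 = 0.007401.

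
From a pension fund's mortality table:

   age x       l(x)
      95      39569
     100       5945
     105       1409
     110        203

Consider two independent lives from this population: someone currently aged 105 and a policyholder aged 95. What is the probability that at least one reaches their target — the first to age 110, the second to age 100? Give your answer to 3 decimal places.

p₁ = l(110)/l(105) = 203/1409 = 0.144074; p₂ = l(100)/l(95) = 5945/39569 = 0.150244.
P(at least one) = 1 − (1−p₁)(1−p₂) = 1 − 0.855926 × 0.849756 = 0.272672.

0.273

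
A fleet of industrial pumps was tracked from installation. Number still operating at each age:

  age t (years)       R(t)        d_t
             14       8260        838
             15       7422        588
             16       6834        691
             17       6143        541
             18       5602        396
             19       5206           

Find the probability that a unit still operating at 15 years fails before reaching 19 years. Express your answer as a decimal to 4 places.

0.2986

P(fail before 19 | operational at 15) = 1 − R(19)/R(15) = 1 − 5206/7422 = (2216)/7422 = 0.298572.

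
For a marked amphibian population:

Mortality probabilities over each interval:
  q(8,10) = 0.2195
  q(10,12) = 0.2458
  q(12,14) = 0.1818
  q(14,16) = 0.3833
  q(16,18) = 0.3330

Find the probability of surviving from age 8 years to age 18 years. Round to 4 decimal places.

0.1981

P(survive 8→18) = (1 − 0.2195) × (1 − 0.2458) × (1 − 0.1818) × (1 − 0.3833) × (1 − 0.3330).
= 0.7805 × 0.7542 × 0.8182 × 0.6167 × 0.6670 = 0.198116.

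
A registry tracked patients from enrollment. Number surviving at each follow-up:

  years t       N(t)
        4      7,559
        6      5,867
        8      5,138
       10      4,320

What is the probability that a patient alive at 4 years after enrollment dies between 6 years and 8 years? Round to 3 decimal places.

This is the probability of reaching 6 but not 8, conditional on being alive at 4: (N(6) − N(8)) / N(4).
= (5,867 − 5,138) / 7,559 = 729 / 7,559 = 0.096441.

0.096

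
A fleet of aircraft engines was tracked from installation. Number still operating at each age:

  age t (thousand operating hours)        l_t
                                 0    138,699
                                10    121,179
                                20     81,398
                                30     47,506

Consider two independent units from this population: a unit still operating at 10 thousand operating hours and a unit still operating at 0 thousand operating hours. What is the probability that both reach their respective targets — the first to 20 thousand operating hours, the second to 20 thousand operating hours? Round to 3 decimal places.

p₁ = l_20/l_10 = 81,398/121,179 = 0.671717; p₂ = l_20/l_0 = 81,398/138,699 = 0.586868.
P(both) = p₁ × p₂ = 0.671717 × 0.586868 = 0.394209.

0.394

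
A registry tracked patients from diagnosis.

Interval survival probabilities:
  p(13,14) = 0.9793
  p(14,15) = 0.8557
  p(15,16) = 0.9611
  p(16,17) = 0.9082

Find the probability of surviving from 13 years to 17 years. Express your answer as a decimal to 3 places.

The overall survival probability is 0.9793 × 0.8557 × 0.9611 × 0.9082.
= 0.731455.

0.731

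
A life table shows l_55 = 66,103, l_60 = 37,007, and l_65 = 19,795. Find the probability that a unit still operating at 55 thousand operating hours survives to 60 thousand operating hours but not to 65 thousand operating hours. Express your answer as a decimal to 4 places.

This is the probability of reaching 60 but not 65, conditional on being operational at 55: (l_60 − l_65) / l_55.
= (37,007 − 19,795) / 66,103 = 17,212 / 66,103 = 0.260382.

0.2604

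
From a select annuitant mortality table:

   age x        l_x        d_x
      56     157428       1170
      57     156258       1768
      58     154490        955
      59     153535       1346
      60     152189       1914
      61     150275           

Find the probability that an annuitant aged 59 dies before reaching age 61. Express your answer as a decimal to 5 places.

0.02123

P(die before 61 | alive at 59) = 1 − l_61/l_59 = 1 − 150275/153535 = (3260)/153535 = 0.021233.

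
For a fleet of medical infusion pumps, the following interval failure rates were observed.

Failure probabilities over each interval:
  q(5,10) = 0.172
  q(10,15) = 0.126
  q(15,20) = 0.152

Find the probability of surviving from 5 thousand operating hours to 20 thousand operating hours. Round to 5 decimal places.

0.61367

Survival from 5 to 20 is the product of surviving each interval: (1 − 0.172) × (1 − 0.126) × (1 − 0.152).
= 0.828 × 0.874 × 0.848 = 0.613674.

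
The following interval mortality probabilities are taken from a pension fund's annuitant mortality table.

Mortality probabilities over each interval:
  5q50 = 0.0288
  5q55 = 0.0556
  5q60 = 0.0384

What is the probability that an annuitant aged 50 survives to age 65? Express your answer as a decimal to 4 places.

0.8820

Survival from 50 to 65 is the product of surviving each interval: (1 − 0.0288) × (1 − 0.0556) × (1 − 0.0384).
= 0.9712 × 0.9444 × 0.9616 = 0.881981.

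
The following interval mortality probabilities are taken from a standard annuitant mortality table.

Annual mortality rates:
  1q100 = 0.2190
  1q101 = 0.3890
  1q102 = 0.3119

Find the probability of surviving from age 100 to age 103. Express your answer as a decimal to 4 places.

0.3284

Chaining the interval survival probabilities: (1 − 0.2190) × (1 − 0.3890) × (1 − 0.3119).
= 0.7810 × 0.6110 × 0.6881 = 0.328355.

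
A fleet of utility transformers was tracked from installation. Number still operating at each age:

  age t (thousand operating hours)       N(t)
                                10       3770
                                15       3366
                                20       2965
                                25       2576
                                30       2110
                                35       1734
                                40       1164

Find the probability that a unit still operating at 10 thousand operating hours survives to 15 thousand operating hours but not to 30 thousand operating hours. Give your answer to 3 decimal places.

0.333

This is the probability of reaching 15 but not 30, conditional on being operational at 10: (N(15) − N(30)) / N(10).
= (3366 − 2110) / 3770 = 1256 / 3770 = 0.333156.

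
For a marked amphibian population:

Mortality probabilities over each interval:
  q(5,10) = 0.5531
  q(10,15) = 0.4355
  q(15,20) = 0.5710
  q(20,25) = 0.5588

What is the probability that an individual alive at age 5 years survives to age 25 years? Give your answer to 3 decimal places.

P(survive 5→25) = (1 − 0.5531) × (1 − 0.4355) × (1 − 0.5710) × (1 − 0.5588).
= 0.4469 × 0.5645 × 0.4290 × 0.4412 = 0.047749.

0.048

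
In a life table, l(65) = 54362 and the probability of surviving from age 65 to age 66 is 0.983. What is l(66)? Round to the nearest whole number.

53438

l(66) = l(65) × p = 54362 × 0.983 = 53438.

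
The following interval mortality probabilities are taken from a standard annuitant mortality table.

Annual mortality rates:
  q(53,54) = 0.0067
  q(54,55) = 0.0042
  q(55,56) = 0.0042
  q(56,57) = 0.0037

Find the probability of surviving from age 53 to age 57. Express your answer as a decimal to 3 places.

0.981

The overall survival probability is (1 − 0.0067) × (1 − 0.0042) × (1 − 0.0042) × (1 − 0.0037).
= 0.9933 × 0.9958 × 0.9958 × 0.9963 = 0.981329.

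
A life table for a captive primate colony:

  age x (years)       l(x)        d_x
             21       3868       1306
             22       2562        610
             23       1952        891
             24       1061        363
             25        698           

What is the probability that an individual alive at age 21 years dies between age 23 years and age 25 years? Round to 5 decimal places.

0.32420

This is the probability of reaching 23 but not 25, conditional on being alive at 21: (l(23) − l(25)) / l(21).
= (1952 − 698) / 3868 = 1254 / 3868 = 0.324199.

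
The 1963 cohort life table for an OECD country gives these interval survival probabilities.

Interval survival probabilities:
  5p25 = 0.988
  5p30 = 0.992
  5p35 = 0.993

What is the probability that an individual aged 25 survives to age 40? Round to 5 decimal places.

0.97324

15p25 = 0.988 × 0.992 × 0.993.
= 0.973235.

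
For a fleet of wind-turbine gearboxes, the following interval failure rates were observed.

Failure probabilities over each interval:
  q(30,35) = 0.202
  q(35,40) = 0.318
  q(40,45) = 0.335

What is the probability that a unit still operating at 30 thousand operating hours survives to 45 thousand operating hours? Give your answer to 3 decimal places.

0.362

Survival from 30 to 45 is the product of surviving each interval: (1 − 0.202) × (1 − 0.318) × (1 − 0.335).
= 0.798 × 0.682 × 0.665 = 0.361917.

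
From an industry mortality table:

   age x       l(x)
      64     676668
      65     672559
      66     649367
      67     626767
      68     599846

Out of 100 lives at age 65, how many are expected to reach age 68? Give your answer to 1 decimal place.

The relevant probability is 599846/672559 = 0.891886.
Expected number = 100 × 0.891886 = 89.2.

89.2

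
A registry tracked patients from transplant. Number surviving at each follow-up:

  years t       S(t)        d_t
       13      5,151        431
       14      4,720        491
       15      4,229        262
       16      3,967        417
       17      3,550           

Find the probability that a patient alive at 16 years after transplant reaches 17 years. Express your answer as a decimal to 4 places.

0.8949

The conditional survival probability is S(17)/S(16) = 3,550/3,967 = 0.894883.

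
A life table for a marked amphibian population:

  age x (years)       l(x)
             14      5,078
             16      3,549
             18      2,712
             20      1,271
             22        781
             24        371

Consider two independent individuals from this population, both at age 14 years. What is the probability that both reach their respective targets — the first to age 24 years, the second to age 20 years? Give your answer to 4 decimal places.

0.0183

p₁ = l(24)/l(14) = 371/5,078 = 0.073060; p₂ = l(20)/l(14) = 1,271/5,078 = 0.250295.
P(both) = p₁ × p₂ = 0.073060 × 0.250295 = 0.018287.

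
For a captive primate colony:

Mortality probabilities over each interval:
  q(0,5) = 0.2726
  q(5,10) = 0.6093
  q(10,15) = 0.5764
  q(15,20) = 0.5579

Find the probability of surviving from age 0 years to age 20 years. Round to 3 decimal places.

The overall survival probability is (1 − 0.2726) × (1 − 0.6093) × (1 − 0.5764) × (1 − 0.5579).
= 0.7274 × 0.3907 × 0.4236 × 0.4421 = 0.053222.

0.053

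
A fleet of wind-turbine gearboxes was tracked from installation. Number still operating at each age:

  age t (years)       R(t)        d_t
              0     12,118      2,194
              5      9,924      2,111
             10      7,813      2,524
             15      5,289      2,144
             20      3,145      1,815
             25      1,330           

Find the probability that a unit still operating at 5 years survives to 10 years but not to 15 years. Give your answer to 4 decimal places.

0.2543

This is the probability of reaching 10 but not 15, conditional on being operational at 5: (R(10) − R(15)) / R(5).
= (7,813 − 5,289) / 9,924 = 2,524 / 9,924 = 0.254333.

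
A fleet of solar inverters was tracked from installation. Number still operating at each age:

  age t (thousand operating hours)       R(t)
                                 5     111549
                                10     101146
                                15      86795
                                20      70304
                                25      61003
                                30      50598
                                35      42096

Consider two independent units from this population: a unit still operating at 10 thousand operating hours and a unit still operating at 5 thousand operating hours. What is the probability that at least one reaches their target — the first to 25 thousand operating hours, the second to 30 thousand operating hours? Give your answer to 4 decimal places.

p₁ = R(25)/R(10) = 61003/101146 = 0.603118; p₂ = R(30)/R(5) = 50598/111549 = 0.453594.
P(at least one) = 1 − (1−p₁)(1−p₂) = 1 − 0.396882 × 0.546406 = 0.783141.

0.7831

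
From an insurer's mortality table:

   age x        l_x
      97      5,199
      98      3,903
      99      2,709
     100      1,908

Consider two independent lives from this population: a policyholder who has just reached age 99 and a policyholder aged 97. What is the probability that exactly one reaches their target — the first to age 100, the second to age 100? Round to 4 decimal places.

p₁ = l_100/l_99 = 1,908/2,709 = 0.704319; p₂ = l_100/l_97 = 1,908/5,199 = 0.366994.
P(exactly one) = p₁(1−p₂) + (1−p₁)p₂ = 0.445838 + 0.108513 = 0.554351.

0.5544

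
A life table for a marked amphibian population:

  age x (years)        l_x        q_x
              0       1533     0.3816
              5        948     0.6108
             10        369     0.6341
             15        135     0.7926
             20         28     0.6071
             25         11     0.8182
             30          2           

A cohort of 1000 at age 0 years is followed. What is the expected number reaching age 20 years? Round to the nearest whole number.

The relevant probability is 28/1533 = 0.018265.
Expected number = 1000 × 0.018265 = 18.

18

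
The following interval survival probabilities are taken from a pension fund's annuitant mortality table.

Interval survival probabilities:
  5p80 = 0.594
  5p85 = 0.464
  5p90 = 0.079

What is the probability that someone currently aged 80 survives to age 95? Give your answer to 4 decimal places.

Survival from 80 to 95 is the product of surviving each interval: 0.594 × 0.464 × 0.079.
= 0.021774.

0.0218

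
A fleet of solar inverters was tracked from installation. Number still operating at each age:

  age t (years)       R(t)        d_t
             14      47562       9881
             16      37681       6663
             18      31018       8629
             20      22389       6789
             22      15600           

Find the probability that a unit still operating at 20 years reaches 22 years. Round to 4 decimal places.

The conditional survival probability is R(22)/R(20) = 15600/22389 = 0.696771.

0.6968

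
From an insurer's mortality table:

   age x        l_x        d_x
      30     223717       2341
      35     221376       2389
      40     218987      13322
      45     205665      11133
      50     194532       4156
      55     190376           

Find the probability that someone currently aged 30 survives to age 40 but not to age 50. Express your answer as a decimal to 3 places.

We want 10|10q30 = (l_40 − l_50)/l_30.
This is the probability of reaching 40 but not 50, conditional on being alive at 30: (l_40 − l_50) / l_30.
= (218987 − 194532) / 223717 = 24455 / 223717 = 0.109312.

0.109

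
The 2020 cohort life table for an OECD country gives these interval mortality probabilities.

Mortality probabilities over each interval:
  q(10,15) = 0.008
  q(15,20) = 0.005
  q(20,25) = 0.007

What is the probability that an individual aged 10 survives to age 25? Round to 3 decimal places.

0.980

Survival from 10 to 25 is the product of surviving each interval: (1 − 0.008) × (1 − 0.005) × (1 − 0.007).
= 0.992 × 0.995 × 0.993 = 0.980131.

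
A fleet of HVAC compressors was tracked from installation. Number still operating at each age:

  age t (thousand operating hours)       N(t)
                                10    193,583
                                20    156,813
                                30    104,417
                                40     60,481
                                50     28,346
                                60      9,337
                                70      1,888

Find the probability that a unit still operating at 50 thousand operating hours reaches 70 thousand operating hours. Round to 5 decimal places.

The conditional survival probability is N(70)/N(50) = 1,888/28,346 = 0.066606.

0.06661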